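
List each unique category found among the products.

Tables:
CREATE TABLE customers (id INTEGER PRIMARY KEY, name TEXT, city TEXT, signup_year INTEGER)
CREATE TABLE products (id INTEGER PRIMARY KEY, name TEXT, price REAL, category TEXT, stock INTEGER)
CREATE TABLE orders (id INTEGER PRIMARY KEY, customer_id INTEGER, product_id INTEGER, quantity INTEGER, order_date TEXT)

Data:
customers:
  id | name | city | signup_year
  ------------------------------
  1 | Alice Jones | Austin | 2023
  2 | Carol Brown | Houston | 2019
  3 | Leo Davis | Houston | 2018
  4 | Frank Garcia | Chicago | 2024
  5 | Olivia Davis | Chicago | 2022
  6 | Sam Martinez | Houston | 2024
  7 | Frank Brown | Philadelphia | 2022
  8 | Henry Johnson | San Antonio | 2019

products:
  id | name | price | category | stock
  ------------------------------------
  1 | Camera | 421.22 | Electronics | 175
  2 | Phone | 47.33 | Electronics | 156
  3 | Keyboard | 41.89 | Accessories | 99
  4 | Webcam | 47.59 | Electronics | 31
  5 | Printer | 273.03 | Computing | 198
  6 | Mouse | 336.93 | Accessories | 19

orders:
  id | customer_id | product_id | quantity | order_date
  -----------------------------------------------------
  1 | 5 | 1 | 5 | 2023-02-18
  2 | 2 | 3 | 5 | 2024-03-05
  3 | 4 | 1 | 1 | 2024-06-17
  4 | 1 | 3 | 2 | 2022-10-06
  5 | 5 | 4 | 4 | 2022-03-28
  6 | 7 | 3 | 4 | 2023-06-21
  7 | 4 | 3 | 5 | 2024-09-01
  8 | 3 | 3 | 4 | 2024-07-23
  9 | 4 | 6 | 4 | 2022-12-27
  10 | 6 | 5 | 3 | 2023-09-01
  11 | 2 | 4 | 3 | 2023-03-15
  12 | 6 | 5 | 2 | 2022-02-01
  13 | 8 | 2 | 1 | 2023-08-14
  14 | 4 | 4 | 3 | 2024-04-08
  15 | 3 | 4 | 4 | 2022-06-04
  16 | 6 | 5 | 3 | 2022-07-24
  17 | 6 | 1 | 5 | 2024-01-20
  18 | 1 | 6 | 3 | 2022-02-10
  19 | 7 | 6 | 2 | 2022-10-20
SELECT DISTINCT category FROM products

Execution result:
category
Electronics
Accessories
Computing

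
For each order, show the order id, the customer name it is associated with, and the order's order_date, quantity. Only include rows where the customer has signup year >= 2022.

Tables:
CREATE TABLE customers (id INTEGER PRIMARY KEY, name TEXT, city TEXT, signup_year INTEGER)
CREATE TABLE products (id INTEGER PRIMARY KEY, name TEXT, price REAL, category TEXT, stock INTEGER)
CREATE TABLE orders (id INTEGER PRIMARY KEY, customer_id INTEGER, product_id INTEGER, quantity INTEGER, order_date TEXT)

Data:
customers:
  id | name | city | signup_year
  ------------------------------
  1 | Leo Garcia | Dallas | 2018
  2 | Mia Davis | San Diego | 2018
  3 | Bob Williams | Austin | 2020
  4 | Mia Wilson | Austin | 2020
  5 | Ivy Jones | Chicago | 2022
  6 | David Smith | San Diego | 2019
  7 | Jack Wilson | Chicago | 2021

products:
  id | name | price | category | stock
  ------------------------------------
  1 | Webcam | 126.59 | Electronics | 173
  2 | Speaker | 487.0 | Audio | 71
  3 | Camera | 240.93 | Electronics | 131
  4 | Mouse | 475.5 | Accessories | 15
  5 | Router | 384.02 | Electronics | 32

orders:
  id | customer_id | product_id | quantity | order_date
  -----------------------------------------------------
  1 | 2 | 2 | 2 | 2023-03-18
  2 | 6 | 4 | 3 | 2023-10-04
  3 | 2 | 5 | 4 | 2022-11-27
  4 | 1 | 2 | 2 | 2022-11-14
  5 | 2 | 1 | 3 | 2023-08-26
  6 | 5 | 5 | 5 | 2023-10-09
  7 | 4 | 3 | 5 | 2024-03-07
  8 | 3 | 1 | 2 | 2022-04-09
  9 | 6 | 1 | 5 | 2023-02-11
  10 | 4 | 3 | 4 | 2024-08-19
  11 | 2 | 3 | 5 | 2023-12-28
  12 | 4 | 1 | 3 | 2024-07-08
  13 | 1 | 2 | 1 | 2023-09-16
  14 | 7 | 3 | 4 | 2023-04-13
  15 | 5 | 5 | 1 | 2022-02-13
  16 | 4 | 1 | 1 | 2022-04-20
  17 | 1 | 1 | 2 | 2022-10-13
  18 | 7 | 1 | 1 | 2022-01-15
SELECT c.id, p.name AS customer, c.order_date, c.quantity FROM orders c JOIN customers p ON c.customer_id = p.id WHERE p.signup_year >= 2022

Execution result:
id | customer | order_date | quantity
6 | Ivy Jones | 2023-10-09 | 5
15 | Ivy Jones | 2022-02-13 | 1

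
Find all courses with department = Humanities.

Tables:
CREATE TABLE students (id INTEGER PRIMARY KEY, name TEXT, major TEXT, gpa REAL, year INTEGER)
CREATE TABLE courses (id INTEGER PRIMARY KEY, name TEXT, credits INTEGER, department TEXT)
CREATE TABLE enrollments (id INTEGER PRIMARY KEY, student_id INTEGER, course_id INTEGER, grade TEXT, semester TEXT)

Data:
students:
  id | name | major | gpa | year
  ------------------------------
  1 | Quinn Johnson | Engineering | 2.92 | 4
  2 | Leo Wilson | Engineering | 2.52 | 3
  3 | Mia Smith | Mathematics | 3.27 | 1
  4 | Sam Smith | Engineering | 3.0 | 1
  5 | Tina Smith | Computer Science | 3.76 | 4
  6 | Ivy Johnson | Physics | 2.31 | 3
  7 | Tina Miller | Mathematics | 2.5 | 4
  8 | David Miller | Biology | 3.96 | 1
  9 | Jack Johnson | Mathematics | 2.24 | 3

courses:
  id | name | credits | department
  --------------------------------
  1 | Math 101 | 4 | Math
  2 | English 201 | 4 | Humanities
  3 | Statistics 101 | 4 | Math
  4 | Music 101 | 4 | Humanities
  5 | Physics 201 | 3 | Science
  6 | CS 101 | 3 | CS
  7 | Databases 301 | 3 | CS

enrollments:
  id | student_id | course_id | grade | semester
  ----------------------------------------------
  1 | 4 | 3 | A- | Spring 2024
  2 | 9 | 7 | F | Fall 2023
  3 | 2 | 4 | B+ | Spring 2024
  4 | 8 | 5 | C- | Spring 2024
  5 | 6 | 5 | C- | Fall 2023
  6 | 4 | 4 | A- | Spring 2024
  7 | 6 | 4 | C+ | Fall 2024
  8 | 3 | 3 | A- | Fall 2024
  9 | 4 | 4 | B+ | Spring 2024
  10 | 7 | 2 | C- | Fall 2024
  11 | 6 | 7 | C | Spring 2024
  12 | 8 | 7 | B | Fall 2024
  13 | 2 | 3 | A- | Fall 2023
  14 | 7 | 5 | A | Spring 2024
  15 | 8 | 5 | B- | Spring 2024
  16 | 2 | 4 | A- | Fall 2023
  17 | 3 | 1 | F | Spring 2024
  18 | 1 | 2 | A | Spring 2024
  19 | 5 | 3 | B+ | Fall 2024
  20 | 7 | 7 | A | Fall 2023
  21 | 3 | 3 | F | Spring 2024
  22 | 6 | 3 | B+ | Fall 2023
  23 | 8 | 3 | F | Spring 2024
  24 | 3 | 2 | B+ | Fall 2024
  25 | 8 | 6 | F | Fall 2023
SELECT name, department FROM courses WHERE department = 'Humanities'

Execution result:
name | department
English 201 | Humanities
Music 101 | Humanities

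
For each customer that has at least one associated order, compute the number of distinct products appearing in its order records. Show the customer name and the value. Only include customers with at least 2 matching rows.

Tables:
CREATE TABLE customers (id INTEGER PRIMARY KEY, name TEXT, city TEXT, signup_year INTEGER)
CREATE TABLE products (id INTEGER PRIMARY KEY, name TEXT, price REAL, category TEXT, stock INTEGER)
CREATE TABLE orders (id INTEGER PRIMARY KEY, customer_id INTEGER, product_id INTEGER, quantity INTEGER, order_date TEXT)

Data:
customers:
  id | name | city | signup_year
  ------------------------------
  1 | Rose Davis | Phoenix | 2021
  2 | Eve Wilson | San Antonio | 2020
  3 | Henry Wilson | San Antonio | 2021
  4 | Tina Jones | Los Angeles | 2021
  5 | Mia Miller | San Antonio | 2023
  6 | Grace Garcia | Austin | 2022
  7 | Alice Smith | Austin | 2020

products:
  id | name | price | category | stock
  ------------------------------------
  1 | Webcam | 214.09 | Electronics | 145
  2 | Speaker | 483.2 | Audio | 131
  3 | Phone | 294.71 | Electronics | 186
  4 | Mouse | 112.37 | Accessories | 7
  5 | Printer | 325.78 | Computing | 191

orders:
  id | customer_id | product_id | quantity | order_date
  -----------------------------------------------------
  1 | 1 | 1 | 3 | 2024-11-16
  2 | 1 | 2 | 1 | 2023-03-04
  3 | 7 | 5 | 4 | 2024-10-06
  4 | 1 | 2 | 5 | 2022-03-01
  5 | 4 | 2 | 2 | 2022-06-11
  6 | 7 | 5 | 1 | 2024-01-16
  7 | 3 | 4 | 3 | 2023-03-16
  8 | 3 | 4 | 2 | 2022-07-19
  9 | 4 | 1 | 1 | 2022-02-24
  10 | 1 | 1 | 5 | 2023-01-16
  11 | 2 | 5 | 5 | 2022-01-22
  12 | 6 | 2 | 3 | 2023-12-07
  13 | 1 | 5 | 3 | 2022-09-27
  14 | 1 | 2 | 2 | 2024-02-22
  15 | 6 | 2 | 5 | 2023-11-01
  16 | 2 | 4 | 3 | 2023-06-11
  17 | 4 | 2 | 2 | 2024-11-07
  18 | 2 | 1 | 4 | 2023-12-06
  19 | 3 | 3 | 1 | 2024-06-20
SELECT p.name, COUNT(DISTINCT c.product_id) AS distinct_product_count FROM orders c JOIN customers p ON c.customer_id = p.id GROUP BY p.id, p.name HAVING COUNT(*) >= 2

Execution result:
name | distinct_product_count
Rose Davis | 3
Eve Wilson | 3
Henry Wilson | 2
Tina Jones | 2
Grace Garcia | 1
Alice Smith | 1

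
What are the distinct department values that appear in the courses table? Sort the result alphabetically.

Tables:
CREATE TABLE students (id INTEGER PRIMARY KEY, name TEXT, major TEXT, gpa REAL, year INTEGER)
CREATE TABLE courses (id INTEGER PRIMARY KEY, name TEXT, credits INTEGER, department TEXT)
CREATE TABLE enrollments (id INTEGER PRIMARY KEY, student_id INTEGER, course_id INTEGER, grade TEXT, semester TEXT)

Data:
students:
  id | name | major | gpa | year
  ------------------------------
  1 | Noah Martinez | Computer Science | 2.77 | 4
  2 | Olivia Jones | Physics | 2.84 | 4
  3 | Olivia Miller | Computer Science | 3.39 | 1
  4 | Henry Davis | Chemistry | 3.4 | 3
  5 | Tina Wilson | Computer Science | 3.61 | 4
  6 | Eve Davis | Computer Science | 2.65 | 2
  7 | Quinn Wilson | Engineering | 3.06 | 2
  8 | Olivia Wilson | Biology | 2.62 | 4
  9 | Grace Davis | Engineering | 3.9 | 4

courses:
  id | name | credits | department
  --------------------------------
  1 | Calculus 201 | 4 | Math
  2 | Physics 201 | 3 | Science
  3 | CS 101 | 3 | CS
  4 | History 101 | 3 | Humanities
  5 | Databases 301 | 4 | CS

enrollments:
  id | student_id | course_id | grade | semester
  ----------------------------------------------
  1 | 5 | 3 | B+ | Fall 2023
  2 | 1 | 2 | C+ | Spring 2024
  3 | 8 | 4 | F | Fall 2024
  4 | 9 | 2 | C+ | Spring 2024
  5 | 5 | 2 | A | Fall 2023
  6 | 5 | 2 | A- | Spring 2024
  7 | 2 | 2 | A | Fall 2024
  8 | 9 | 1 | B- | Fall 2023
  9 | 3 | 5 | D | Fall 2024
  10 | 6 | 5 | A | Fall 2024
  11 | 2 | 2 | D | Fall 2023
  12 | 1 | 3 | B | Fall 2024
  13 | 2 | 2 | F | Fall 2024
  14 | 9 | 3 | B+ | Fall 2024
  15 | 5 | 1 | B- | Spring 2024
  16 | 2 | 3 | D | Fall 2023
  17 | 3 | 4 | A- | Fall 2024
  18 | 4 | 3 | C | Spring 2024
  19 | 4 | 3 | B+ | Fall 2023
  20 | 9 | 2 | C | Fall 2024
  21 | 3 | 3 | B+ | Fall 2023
SELECT DISTINCT department FROM courses ORDER BY department

Execution result:
department
CS
Humanities
Math
Science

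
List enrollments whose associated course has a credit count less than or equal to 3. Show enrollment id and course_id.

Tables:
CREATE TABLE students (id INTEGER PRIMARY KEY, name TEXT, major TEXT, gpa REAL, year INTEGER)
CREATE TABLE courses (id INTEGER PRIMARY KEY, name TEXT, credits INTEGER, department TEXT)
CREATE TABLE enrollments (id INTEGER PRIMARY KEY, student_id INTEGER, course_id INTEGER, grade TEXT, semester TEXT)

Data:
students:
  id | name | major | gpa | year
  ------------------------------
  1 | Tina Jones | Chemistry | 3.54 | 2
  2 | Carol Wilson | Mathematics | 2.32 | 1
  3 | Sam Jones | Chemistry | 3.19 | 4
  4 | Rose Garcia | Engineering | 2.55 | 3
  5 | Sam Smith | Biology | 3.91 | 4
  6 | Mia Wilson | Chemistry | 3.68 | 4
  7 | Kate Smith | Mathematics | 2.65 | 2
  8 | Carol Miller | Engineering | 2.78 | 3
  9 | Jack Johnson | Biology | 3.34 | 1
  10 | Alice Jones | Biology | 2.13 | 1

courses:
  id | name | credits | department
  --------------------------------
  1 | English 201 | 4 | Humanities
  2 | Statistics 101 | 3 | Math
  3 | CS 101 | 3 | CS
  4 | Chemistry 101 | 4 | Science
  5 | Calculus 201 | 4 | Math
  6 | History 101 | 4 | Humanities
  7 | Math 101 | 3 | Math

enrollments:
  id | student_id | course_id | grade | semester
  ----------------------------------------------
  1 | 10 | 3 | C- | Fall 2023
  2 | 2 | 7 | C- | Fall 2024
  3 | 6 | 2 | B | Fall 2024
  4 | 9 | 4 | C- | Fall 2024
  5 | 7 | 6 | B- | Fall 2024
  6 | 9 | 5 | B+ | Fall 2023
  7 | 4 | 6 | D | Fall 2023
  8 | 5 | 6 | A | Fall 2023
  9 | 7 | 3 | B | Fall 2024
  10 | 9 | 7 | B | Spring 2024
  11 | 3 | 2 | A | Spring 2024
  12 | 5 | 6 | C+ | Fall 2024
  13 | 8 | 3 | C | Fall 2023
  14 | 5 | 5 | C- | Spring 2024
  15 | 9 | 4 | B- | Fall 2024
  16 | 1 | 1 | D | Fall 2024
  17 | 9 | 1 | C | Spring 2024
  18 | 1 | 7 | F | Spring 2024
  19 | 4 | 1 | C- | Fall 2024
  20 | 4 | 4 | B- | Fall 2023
SELECT id, course_id FROM enrollments WHERE course_id IN (SELECT id FROM courses WHERE credits <= 3)

Execution result:
id | course_id
1 | 3
2 | 7
3 | 2
9 | 3
10 | 7
11 | 2
13 | 3
18 | 7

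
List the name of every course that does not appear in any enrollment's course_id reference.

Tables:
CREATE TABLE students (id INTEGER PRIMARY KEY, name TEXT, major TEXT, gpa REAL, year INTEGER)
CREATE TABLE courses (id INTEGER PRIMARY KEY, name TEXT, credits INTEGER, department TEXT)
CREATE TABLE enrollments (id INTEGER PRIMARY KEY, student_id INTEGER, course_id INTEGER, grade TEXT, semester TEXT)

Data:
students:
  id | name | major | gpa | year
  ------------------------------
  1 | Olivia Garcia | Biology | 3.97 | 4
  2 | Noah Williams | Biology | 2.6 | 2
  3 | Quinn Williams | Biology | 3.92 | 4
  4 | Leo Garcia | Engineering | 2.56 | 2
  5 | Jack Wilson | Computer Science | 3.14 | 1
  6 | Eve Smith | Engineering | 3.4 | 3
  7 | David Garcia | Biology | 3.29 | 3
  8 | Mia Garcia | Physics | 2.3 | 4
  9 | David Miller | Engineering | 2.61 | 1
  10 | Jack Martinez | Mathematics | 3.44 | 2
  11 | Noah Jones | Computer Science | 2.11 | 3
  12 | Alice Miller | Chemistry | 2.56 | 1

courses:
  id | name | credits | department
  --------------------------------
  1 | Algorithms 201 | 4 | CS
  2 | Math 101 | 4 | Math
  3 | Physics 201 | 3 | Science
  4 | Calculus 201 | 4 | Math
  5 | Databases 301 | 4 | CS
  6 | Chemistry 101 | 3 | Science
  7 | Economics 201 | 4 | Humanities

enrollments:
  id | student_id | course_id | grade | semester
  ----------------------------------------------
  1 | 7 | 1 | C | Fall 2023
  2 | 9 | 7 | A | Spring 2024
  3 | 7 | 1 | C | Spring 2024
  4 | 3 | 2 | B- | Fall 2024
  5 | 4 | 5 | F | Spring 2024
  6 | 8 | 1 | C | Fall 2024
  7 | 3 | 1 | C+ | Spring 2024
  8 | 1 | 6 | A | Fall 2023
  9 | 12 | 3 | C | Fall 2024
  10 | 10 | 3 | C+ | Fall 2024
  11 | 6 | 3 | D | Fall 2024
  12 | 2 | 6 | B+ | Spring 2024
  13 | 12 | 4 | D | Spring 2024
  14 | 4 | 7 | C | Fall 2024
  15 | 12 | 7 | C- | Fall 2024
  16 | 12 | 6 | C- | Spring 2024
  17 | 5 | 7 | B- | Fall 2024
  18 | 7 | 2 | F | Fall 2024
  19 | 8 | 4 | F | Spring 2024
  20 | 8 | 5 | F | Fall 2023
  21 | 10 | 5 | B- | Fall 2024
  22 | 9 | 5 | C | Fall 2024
SELECT p.name FROM courses p LEFT JOIN enrollments c ON c.course_id = p.id WHERE c.id IS NULL

Execution result:
(no rows)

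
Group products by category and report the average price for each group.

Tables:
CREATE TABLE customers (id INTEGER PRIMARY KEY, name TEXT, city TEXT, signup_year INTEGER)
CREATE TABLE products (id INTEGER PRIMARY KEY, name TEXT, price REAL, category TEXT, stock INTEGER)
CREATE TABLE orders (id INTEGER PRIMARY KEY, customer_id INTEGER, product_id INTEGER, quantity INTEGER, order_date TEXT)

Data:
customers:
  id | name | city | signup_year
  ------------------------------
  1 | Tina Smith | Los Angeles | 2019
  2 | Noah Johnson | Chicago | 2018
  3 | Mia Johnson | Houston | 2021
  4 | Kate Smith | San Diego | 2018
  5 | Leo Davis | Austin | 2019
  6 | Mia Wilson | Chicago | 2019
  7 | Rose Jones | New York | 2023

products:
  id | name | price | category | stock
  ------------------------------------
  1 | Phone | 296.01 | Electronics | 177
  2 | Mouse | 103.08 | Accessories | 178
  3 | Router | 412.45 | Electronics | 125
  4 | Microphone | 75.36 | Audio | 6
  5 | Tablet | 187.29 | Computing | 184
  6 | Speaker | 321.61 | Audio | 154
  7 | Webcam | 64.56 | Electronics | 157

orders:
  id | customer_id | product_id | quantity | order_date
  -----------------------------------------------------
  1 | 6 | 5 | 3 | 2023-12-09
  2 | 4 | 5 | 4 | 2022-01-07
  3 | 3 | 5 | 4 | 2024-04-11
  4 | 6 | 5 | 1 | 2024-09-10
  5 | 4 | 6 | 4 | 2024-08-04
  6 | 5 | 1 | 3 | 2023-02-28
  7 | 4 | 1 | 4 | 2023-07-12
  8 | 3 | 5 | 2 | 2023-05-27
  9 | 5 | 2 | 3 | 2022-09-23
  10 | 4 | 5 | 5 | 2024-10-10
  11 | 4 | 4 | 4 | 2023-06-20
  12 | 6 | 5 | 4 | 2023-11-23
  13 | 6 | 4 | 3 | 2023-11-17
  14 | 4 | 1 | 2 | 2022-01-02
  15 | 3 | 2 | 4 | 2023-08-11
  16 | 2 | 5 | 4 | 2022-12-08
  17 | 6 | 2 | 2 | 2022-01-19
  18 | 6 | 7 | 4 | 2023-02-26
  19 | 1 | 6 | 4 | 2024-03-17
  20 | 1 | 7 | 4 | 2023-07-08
SELECT category, AVG(price) AS avg_price FROM products GROUP BY category

Execution result:
category | avg_price
Accessories | 103.08
Audio | 198.49
Computing | 187.29
Electronics | 257.67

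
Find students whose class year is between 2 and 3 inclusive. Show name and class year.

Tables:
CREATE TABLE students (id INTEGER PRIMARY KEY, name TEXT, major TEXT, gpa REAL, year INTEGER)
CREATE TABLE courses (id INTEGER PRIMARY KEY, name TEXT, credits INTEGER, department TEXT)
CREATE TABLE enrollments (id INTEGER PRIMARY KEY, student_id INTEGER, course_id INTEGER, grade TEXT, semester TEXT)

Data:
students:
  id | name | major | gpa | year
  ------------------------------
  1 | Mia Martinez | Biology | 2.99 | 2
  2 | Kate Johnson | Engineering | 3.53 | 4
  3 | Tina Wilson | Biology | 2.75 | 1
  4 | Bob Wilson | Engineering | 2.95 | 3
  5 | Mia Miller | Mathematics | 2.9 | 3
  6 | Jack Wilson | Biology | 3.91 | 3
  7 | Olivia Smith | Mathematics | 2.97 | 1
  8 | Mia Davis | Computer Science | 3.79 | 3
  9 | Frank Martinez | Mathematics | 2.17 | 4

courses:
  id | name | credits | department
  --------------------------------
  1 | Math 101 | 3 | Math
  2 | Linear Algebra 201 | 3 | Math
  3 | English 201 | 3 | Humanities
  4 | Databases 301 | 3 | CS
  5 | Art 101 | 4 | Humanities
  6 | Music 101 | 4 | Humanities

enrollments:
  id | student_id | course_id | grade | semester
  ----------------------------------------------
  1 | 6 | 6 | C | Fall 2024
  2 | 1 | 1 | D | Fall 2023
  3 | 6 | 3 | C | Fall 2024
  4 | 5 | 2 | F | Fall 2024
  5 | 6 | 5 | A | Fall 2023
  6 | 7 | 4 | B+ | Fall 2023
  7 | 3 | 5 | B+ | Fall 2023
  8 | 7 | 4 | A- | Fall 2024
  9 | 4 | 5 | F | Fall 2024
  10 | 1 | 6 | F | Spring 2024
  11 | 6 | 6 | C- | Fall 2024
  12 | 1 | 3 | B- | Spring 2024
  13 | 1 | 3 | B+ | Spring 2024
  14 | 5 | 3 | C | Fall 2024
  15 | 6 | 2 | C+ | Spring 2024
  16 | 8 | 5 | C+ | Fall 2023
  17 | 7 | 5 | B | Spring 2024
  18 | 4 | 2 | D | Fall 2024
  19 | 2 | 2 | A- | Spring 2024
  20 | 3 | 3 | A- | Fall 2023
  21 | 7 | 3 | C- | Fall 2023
SELECT name, year FROM students WHERE year BETWEEN 2 AND 3

Execution result:
name | year
Mia Martinez | 2
Bob Wilson | 3
Mia Miller | 3
Jack Wilson | 3
Mia Davis | 3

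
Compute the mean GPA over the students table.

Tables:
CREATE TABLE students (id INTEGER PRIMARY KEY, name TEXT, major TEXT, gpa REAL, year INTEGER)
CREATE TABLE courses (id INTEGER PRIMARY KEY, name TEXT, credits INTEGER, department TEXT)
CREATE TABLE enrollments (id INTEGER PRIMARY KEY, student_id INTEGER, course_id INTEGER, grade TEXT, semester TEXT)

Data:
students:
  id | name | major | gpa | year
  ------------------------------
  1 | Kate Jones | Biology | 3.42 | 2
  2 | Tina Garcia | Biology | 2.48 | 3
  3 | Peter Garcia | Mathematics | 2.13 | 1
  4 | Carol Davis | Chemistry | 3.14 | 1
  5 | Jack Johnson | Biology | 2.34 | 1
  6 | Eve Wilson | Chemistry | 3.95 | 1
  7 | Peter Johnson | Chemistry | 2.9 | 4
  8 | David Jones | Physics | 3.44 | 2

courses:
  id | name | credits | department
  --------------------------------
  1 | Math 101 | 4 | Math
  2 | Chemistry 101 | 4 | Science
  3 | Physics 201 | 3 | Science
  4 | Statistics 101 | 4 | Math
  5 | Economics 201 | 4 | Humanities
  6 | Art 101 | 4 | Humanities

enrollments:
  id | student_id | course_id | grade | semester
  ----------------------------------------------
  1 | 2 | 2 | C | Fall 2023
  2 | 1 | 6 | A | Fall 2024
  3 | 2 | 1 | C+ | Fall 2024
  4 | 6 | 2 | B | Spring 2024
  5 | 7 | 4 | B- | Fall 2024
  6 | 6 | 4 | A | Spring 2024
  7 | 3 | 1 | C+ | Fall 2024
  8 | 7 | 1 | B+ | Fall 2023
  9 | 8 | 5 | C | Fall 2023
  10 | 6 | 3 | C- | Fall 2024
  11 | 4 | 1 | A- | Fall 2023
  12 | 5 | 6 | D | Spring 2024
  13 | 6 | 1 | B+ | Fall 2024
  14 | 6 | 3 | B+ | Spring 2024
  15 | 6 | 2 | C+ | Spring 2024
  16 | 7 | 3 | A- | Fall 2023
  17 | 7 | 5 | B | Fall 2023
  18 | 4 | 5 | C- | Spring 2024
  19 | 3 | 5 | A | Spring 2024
SELECT AVG(gpa) FROM students

Execution result:
2.98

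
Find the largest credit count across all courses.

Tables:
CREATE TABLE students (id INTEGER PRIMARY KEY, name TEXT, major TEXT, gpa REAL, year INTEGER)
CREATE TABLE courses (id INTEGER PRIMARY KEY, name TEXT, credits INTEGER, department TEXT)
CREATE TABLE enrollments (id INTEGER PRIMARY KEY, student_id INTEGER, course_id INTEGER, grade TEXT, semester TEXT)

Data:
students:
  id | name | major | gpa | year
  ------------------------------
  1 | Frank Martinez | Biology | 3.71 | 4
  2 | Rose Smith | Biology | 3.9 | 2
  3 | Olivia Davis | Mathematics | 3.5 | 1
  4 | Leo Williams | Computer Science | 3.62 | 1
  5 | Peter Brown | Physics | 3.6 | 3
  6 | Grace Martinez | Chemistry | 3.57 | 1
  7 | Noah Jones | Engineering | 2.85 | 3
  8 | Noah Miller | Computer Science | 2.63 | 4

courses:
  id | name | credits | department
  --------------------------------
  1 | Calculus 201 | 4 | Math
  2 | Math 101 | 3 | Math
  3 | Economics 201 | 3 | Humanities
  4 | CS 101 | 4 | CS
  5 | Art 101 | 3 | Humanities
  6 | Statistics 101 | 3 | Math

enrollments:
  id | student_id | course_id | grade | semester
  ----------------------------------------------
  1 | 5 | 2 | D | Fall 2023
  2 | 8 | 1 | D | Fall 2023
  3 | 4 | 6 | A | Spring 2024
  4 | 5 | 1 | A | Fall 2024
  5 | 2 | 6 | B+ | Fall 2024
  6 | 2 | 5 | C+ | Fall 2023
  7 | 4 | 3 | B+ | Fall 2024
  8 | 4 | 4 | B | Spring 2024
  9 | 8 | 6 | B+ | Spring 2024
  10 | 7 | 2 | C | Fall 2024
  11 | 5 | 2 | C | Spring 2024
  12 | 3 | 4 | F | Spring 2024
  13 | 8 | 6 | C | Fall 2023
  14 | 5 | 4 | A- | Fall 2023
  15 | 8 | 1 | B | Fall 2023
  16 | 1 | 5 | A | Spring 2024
SELECT MAX(credits) FROM courses

Execution result:
4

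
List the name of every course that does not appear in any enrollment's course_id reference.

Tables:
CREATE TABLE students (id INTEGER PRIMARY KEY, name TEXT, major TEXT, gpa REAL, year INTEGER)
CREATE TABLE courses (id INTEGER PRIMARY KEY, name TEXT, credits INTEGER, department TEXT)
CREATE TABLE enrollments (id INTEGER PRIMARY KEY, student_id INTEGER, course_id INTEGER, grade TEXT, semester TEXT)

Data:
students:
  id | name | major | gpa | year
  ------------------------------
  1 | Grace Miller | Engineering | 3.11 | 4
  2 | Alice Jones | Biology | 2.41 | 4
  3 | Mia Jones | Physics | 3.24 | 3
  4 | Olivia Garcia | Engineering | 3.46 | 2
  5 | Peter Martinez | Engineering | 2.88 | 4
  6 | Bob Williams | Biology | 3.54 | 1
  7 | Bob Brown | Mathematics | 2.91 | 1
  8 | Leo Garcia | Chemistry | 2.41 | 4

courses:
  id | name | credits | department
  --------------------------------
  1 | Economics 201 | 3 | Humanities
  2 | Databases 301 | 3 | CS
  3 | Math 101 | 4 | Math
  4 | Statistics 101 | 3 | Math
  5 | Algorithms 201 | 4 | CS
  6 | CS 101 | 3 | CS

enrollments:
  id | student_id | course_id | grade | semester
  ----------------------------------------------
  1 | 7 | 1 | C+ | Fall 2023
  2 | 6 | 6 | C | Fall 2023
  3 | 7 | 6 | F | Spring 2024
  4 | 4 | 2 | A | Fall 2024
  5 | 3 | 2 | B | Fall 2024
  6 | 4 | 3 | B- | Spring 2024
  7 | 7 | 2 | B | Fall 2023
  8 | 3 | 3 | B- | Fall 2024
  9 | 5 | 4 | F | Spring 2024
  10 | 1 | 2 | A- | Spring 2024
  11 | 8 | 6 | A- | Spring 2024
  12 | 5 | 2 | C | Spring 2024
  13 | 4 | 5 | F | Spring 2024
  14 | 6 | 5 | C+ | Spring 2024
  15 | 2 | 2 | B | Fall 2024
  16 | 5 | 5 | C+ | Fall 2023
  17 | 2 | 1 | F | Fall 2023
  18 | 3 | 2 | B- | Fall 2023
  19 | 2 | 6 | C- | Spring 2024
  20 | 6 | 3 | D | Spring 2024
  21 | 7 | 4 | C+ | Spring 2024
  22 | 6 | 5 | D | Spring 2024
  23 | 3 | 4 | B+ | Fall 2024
SELECT p.name FROM courses p LEFT JOIN enrollments c ON c.course_id = p.id WHERE c.id IS NULL

Execution result:
(no rows)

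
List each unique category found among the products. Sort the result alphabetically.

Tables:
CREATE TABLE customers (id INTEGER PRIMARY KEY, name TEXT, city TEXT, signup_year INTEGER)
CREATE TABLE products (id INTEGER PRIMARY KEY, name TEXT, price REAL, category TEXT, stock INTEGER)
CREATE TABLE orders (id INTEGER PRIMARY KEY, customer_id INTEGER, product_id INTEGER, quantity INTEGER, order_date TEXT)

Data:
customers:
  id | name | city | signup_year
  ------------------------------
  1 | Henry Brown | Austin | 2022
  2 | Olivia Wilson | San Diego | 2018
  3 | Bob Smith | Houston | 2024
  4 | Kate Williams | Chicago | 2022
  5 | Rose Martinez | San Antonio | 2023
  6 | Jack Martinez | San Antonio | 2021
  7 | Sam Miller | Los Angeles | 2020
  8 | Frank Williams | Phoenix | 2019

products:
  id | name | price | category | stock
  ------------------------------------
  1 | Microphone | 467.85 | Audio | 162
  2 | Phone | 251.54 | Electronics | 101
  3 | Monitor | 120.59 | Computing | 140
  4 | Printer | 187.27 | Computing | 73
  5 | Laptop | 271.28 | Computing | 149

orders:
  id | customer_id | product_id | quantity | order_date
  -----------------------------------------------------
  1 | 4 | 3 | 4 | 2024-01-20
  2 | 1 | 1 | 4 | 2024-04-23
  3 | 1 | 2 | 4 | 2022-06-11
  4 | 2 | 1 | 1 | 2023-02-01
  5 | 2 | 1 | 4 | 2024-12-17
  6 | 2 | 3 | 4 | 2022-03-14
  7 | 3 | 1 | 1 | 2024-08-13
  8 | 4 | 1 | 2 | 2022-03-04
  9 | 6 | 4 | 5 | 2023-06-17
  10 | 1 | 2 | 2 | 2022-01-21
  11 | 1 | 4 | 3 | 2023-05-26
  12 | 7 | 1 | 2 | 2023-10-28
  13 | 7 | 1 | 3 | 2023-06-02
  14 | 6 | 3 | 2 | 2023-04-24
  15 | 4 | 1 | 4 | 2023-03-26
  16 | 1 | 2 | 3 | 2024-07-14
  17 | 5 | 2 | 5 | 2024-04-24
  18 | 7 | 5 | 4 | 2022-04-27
SELECT DISTINCT category FROM products ORDER BY category

Execution result:
category
Audio
Computing
Electronics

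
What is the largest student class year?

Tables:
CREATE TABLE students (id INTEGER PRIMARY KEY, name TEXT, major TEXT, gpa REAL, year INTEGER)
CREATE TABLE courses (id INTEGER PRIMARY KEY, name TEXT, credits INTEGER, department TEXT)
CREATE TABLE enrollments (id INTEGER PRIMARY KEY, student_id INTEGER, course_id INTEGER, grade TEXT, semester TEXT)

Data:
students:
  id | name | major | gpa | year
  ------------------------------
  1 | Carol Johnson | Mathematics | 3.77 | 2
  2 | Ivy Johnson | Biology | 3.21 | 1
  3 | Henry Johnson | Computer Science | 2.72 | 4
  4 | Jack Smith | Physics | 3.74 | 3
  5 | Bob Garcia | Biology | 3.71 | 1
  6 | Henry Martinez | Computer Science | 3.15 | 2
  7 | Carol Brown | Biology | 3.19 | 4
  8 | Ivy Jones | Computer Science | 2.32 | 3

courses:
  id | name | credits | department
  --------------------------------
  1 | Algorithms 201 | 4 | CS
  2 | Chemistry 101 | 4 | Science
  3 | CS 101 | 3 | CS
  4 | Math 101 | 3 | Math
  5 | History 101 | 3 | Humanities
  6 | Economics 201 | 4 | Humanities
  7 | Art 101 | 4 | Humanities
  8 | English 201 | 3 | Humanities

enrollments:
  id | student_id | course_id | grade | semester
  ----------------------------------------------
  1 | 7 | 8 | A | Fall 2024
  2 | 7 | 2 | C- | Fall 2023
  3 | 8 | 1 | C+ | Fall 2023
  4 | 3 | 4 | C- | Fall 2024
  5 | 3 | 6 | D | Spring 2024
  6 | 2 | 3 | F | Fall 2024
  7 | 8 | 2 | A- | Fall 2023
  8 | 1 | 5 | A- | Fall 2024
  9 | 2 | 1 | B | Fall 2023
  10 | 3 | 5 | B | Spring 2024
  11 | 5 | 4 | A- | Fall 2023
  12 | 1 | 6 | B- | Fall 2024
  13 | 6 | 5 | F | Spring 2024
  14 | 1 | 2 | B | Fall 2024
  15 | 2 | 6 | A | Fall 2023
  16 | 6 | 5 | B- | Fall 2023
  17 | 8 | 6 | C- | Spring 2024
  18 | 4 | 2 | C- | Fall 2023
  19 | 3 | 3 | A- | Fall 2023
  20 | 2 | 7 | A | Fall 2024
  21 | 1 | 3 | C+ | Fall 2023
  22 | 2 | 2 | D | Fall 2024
SELECT MAX(year) FROM students

Execution result:
4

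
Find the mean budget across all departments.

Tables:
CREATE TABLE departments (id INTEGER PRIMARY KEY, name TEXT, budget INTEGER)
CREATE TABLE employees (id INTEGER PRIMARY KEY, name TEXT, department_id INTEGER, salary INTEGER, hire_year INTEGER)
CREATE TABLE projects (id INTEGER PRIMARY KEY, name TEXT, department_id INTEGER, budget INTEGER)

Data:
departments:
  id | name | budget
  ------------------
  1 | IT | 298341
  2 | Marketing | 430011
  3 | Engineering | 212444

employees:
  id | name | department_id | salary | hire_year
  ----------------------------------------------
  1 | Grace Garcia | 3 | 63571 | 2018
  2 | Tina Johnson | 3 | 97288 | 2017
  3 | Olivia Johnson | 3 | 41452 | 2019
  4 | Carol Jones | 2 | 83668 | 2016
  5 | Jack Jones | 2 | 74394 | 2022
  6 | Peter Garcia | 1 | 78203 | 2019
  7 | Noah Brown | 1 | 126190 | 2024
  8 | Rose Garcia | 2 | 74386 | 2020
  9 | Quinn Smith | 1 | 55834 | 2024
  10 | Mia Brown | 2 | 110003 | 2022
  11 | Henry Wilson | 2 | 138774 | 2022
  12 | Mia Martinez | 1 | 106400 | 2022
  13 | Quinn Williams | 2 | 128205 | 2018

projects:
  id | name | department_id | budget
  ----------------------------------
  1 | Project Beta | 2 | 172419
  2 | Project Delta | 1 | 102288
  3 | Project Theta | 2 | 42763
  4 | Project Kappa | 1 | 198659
SELECT AVG(budget) FROM departments

Execution result:
313598.67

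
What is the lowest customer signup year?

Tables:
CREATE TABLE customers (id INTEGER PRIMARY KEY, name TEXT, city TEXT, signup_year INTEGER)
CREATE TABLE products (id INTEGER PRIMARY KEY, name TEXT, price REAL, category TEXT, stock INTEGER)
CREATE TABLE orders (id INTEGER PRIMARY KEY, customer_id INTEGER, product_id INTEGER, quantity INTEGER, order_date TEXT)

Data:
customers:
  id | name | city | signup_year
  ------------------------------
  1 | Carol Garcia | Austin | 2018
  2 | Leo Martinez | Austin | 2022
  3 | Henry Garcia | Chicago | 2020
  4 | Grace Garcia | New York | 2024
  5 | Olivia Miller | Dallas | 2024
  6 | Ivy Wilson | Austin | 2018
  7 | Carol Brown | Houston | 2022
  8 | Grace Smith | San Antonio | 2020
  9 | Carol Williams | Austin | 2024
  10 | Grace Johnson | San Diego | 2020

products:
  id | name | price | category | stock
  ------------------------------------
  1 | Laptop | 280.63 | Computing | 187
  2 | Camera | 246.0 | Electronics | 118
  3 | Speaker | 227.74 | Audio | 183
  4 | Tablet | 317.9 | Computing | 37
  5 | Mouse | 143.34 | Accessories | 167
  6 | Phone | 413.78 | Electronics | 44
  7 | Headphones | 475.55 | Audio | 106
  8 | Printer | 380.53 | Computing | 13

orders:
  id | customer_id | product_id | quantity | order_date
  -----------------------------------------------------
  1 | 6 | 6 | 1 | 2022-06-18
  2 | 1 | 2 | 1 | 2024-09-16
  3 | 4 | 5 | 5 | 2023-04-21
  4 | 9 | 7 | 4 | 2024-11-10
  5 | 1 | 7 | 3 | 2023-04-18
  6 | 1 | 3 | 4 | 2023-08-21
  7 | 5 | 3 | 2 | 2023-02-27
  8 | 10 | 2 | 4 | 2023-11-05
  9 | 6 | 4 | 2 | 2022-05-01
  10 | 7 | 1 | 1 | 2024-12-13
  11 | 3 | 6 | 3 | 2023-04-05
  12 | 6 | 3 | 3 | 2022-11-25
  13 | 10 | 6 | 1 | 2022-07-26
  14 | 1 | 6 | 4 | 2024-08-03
SELECT MIN(signup_year) FROM customers

Execution result:
2018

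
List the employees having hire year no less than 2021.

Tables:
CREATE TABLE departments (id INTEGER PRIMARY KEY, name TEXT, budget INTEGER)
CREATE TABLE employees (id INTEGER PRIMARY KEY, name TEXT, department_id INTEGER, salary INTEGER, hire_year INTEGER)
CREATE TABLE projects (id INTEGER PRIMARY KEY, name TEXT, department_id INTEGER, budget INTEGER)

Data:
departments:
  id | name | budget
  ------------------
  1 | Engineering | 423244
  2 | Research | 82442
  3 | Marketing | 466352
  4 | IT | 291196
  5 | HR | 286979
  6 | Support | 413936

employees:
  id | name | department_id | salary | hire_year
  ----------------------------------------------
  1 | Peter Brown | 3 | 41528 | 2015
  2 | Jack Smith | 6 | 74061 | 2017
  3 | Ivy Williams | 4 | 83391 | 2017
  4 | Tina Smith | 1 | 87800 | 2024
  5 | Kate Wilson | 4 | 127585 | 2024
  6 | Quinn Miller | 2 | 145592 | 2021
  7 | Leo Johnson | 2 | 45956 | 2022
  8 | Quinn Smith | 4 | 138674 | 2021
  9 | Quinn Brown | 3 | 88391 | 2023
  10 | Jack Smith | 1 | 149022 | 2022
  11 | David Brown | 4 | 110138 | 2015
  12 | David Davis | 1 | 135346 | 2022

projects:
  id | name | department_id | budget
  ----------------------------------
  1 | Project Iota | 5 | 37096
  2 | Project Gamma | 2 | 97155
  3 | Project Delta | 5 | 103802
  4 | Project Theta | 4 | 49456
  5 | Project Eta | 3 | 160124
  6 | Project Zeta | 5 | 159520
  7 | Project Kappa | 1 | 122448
SELECT name, hire_year FROM employees WHERE hire_year >= 2021

Execution result:
name | hire_year
Tina Smith | 2024
Kate Wilson | 2024
Quinn Miller | 2021
Leo Johnson | 2022
Quinn Smith | 2021
Quinn Brown | 2023
Jack Smith | 2022
David Davis | 2022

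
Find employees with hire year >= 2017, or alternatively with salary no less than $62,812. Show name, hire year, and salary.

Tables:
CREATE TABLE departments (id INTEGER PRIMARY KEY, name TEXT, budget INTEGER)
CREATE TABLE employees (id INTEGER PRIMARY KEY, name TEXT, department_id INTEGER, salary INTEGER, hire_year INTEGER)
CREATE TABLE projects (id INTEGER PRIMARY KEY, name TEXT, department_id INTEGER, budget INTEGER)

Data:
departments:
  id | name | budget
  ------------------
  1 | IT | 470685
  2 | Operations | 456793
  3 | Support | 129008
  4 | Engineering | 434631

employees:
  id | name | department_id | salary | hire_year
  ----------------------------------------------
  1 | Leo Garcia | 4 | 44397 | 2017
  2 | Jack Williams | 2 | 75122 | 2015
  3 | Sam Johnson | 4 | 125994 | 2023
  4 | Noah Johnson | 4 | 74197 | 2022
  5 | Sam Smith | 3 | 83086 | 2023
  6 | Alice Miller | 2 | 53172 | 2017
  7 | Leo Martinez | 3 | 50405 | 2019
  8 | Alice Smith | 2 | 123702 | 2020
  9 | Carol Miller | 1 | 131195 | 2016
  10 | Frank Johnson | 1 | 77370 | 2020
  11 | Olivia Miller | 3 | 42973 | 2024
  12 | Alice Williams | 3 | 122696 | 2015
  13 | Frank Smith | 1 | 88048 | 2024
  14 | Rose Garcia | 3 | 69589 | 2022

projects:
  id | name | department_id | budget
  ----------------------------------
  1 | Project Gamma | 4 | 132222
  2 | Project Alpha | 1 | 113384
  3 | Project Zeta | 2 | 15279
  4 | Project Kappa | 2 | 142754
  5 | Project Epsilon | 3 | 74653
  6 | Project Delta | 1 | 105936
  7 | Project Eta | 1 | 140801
SELECT name, hire_year, salary FROM employees WHERE hire_year >= 2017 OR salary >= 62812

Execution result:
name | hire_year | salary
Leo Garcia | 2017 | 44397
Jack Williams | 2015 | 75122
Sam Johnson | 2023 | 125994
Noah Johnson | 2022 | 74197
Sam Smith | 2023 | 83086
Alice Miller | 2017 | 53172
Leo Martinez | 2019 | 50405
Alice Smith | 2020 | 123702
Carol Miller | 2016 | 131195
Frank Johnson | 2020 | 77370
Olivia Miller | 2024 | 42973
Alice Williams | 2015 | 122696
Frank Smith | 2024 | 88048
Rose Garcia | 2022 | 69589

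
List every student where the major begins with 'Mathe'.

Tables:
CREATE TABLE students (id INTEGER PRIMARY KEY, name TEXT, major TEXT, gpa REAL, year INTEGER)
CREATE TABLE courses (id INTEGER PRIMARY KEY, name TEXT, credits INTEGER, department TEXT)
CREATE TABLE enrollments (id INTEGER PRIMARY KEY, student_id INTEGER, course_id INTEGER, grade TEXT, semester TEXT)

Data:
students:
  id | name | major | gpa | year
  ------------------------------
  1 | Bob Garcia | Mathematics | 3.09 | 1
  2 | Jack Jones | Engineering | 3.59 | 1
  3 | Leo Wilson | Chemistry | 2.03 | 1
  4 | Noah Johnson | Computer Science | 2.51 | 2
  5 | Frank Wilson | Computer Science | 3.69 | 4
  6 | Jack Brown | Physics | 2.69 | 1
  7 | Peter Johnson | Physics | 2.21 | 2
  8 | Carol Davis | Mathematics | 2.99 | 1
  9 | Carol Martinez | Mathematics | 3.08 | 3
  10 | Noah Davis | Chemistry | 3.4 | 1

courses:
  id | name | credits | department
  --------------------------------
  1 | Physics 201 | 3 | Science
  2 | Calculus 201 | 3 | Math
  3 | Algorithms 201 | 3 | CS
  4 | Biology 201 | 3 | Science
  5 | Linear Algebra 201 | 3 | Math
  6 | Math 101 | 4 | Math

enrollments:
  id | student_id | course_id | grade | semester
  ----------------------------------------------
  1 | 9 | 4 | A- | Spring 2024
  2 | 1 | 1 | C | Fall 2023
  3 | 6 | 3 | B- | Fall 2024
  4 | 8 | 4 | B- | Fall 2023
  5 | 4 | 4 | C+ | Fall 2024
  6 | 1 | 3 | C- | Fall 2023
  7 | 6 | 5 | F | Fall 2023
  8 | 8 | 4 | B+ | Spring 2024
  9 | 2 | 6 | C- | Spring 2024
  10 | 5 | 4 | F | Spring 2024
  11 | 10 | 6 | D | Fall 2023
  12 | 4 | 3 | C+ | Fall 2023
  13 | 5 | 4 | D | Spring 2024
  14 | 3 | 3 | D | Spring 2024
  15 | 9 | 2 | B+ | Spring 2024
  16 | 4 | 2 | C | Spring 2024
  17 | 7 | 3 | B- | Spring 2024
SELECT name, major FROM students WHERE major LIKE 'Mathe%'

Execution result:
name | major
Bob Garcia | Mathematics
Carol Davis | Mathematics
Carol Martinez | Mathematics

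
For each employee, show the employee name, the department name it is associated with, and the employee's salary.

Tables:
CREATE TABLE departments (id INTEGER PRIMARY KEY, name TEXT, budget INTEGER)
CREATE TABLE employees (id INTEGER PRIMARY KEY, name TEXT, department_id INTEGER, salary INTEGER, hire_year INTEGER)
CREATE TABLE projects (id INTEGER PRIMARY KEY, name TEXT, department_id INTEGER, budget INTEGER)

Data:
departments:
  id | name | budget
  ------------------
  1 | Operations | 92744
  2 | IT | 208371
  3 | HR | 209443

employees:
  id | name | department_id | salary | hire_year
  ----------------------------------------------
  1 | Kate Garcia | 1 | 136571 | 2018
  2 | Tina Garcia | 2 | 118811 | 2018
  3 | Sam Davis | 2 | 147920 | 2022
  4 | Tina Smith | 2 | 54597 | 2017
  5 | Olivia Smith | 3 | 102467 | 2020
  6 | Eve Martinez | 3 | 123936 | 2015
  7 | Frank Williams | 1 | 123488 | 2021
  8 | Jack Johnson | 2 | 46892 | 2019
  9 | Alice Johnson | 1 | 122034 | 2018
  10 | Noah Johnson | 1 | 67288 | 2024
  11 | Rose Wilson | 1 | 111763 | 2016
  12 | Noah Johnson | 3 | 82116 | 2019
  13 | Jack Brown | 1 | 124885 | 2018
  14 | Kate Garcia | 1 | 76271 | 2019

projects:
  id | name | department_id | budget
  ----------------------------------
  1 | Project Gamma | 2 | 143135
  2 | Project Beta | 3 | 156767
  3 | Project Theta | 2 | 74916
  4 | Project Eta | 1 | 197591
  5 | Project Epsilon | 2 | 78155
SELECT c.name, p.name AS department, c.salary FROM employees c JOIN departments p ON c.department_id = p.id

Execution result:
name | department | salary
Kate Garcia | Operations | 136571
Tina Garcia | IT | 118811
Sam Davis | IT | 147920
Tina Smith | IT | 54597
Olivia Smith | HR | 102467
Eve Martinez | HR | 123936
Frank Williams | Operations | 123488
Jack Johnson | IT | 46892
Alice Johnson | Operations | 122034
Noah Johnson | Operations | 67288
Rose Wilson | Operations | 111763
Noah Johnson | HR | 82116
Jack Brown | Operations | 124885
Kate Garcia | Operations | 76271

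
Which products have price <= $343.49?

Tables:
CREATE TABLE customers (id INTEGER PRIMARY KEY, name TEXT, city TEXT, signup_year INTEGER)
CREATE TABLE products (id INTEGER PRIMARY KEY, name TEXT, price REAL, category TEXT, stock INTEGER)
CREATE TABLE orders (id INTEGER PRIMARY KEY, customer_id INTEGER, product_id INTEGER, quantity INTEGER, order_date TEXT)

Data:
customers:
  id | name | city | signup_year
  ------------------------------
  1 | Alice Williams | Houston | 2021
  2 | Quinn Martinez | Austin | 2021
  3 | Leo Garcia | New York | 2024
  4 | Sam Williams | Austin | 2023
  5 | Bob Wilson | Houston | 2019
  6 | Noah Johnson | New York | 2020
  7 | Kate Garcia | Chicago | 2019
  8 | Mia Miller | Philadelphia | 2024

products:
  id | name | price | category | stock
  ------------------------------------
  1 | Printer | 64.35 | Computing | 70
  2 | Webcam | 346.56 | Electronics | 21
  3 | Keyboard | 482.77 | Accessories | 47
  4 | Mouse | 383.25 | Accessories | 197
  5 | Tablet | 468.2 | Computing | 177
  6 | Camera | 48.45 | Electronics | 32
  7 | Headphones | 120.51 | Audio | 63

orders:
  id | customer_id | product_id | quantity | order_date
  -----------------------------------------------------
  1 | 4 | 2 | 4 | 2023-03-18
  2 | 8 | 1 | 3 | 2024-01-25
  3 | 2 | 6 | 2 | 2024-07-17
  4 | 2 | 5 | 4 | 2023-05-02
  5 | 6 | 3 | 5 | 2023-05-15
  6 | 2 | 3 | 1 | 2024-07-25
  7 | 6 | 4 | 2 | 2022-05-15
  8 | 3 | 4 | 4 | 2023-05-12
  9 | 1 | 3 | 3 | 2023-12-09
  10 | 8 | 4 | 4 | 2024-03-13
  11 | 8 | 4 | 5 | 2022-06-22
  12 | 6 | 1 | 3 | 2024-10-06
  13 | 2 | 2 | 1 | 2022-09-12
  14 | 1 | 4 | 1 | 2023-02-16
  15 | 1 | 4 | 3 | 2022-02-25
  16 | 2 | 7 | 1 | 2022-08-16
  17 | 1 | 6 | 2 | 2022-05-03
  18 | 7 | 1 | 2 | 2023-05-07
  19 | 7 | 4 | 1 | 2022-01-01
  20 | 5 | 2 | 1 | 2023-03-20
SELECT name, price FROM products WHERE price <= 343.49

Execution result:
name | price
Printer | 64.35
Camera | 48.45
Headphones | 120.51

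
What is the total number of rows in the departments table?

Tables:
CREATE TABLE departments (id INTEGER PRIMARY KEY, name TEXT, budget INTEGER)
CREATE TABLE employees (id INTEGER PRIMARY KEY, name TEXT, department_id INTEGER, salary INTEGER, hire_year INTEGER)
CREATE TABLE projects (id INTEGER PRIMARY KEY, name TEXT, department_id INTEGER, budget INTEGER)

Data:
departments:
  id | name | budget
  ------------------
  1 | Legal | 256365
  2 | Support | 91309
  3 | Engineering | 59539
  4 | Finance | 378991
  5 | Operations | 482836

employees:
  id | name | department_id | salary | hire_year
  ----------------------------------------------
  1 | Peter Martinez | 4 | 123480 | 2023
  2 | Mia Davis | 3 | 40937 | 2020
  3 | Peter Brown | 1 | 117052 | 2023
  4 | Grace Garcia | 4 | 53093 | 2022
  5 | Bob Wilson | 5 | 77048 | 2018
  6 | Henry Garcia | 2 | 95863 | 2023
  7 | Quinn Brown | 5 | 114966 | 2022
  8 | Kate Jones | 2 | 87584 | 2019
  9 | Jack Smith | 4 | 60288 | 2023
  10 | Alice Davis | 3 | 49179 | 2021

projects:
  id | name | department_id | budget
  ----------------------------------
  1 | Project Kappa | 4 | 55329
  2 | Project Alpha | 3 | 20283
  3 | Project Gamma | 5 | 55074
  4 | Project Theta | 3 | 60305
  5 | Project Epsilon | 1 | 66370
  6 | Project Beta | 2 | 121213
SELECT COUNT(*) FROM departments

Execution result:
5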